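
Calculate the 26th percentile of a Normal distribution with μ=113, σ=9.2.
107.0812

We have X ~ Normal(μ=113, σ=9.2).

We want to find x such that P(X ≤ x) = 0.26.

This is the 26th percentile, which means 26% of values fall below this point.

Using the inverse CDF (quantile function):
x = F⁻¹(0.26) = 107.0812

Verification: P(X ≤ 107.0812) = 0.26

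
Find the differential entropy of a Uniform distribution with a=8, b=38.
3.4012 nats

We have X ~ Uniform(a=8, b=38).

The differential entropy measures the uncertainty or information content of the distribution.

For a Uniform distribution with a=8, b=38:
h(X) = 3.4012 nats

(In bits, this would be 4.9069 bits.)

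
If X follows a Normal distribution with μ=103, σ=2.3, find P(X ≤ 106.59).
0.940723

We have X ~ Normal(μ=103, σ=2.3).

The CDF gives us P(X ≤ k).

Using the CDF:
P(X ≤ 106.59) = 0.940723

This means there's approximately a 94.1% chance that X is at most 106.59.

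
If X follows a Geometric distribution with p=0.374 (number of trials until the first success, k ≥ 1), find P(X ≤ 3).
0.754686

We have X ~ Geometric(p=0.374) (number of trials until the first success, k ≥ 1).

The CDF gives us P(X ≤ k).

Using the CDF:
P(X ≤ 3) = 0.754686

This means there's approximately a 75.5% chance that X is at most 3.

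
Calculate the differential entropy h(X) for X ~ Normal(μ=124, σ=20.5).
4.4394 nats

We have X ~ Normal(μ=124, σ=20.5).

The differential entropy measures the uncertainty or information content of the distribution.

For a Normal distribution with μ=124, σ=20.5:
h(X) = 4.4394 nats

(In bits, this would be 6.4046 bits.)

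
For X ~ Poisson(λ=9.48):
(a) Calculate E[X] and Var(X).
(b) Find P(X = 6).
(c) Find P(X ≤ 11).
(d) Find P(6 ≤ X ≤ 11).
(a) E[X] = 9.4800, Var(X) = 9.4800
(b) P(X = 6) = 0.076985
(c) P(X ≤ 11) = 0.754119
(d) P(6 ≤ X ≤ 11) = 0.664621

We have X ~ Poisson(λ=9.48).

(a) Moments:
E[X] = 9.4800
Var(X) = 9.4800
σ = √Var(X) = 3.0790

(b) Point probability using PMF:
P(X = 6) = 0.076985

(c) Cumulative probability using CDF:
P(X ≤ 11) = F(11) = 0.754119

(d) Range probability:
P(6 ≤ X ≤ 11) = P(X ≤ 11) - P(X ≤ 5)
                   = F(11) - F(5)
                   = 0.754119 - 0.089498
                   = 0.664621

This means approximately 66.5% of outcomes fall in the interval [6, 11].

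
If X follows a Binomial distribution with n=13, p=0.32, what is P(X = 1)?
0.040663

We have X ~ Binomial(n=13, p=0.32).

For a Binomial distribution, the PMF gives us the probability of each outcome.

Using the PMF formula:
P(X = 1) = 0.040663

Rounded to 4 decimal places: 0.0407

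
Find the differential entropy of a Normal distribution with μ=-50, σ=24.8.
4.6298 nats

We have X ~ Normal(μ=-50, σ=24.8).

The differential entropy measures the uncertainty or information content of the distribution.

For a Normal distribution with μ=-50, σ=24.8:
h(X) = 4.6298 nats

(In bits, this would be 6.6794 bits.)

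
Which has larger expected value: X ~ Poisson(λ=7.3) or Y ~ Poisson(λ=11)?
Y has larger mean (11.0000 > 7.3000)

Compute the expected value for each distribution:

X ~ Poisson(λ=7.3):
E[X] = 7.3000

Y ~ Poisson(λ=11):
E[Y] = 11.0000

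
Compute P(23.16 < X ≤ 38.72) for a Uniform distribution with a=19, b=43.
0.648333

We have X ~ Uniform(a=19, b=43).

To find P(23.16 < X ≤ 38.72), we use:
P(23.16 < X ≤ 38.72) = P(X ≤ 38.72) - P(X ≤ 23.16)
                 = F(38.72) - F(23.16)
                 = 0.821667 - 0.173333
                 = 0.648333

So there's approximately a 64.8% chance that X falls in this range.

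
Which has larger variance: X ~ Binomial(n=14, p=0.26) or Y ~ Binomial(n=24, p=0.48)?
Y has larger variance (5.9904 > 2.6936)

Compute the variance for each distribution:

X ~ Binomial(n=14, p=0.26):
Var(X) = 2.6936

Y ~ Binomial(n=24, p=0.48):
Var(Y) = 5.9904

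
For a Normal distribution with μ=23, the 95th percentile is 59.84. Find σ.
σ = 22.3971

For X ~ Normal(μ, σ), the p-th percentile satisfies x = μ + z_p × σ,
where z_p = Φ⁻¹(p) is the standard normal quantile.

Step 1: z_{0.95} = Φ⁻¹(0.95) = 1.6449

Step 2: Solve for σ:
59.84 = 23 + 1.6449 × σ
σ = (59.84 - 23) / 1.6449
σ = 36.84 / 1.6449
σ = 22.3971

Verification: μ + z × σ = 23 + 1.6449 × 22.3971 = 59.84 ✓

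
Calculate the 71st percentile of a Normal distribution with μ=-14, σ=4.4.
-11.5651

We have X ~ Normal(μ=-14, σ=4.4).

We want to find x such that P(X ≤ x) = 0.71.

This is the 71st percentile, which means 71% of values fall below this point.

Using the inverse CDF (quantile function):
x = F⁻¹(0.71) = -11.5651

Verification: P(X ≤ -11.5651) = 0.71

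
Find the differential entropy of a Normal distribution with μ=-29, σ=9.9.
3.7115 nats

We have X ~ Normal(μ=-29, σ=9.9).

The differential entropy measures the uncertainty or information content of the distribution.

For a Normal distribution with μ=-29, σ=9.9:
h(X) = 3.7115 nats

(In bits, this would be 5.3545 bits.)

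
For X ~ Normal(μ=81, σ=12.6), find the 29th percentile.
74.0274

We have X ~ Normal(μ=81, σ=12.6).

We want to find x such that P(X ≤ x) = 0.29.

This is the 29th percentile, which means 29% of values fall below this point.

Using the inverse CDF (quantile function):
x = F⁻¹(0.29) = 74.0274

Verification: P(X ≤ 74.0274) = 0.29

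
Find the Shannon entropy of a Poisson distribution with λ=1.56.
1.5621 nats

We have X ~ Poisson(λ=1.56).

The Shannon entropy measures the uncertainty or information content of the distribution.

For a Poisson distribution with λ=1.56:
H(X) = 1.5621 nats

(In bits, this would be 2.2536 bits.)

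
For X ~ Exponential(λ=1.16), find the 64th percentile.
0.8807

We have X ~ Exponential(λ=1.16).

We want to find x such that P(X ≤ x) = 0.64.

This is the 64th percentile, which means 64% of values fall below this point.

Using the inverse CDF (quantile function):
x = F⁻¹(0.64) = 0.8807

Verification: P(X ≤ 0.8807) = 0.64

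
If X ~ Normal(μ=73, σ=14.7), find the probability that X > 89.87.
0.125563

We have X ~ Normal(μ=73, σ=14.7).

P(X > 89.87) = 1 - P(X ≤ 89.87)
                = 1 - F(89.87)
                = 1 - 0.874437
                = 0.125563

So there's approximately a 12.6% chance that X exceeds 89.87.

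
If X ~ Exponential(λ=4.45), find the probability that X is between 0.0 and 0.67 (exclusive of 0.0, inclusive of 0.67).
0.949283

We have X ~ Exponential(λ=4.45).

To find P(0.0 < X ≤ 0.67), we use:
P(0.0 < X ≤ 0.67) = P(X ≤ 0.67) - P(X ≤ 0.0)
                 = F(0.67) - F(0.0)
                 = 0.949283 - 0.000000
                 = 0.949283

So there's approximately a 94.9% chance that X falls in this range.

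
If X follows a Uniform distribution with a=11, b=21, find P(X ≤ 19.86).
0.886000

We have X ~ Uniform(a=11, b=21).

The CDF gives us P(X ≤ k).

Using the CDF:
P(X ≤ 19.86) = 0.886000

This means there's approximately a 88.6% chance that X is at most 19.86.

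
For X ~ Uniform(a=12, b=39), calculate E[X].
25.5000

We have X ~ Uniform(a=12, b=39).

For a Uniform distribution with a=12, b=39:
E[X] = 25.5000

This is the expected (average) value of X.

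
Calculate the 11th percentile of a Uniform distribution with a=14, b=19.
14.5500

We have X ~ Uniform(a=14, b=19).

We want to find x such that P(X ≤ x) = 0.11.

This is the 11th percentile, which means 11% of values fall below this point.

Using the inverse CDF (quantile function):
x = F⁻¹(0.11) = 14.5500

Verification: P(X ≤ 14.5500) = 0.11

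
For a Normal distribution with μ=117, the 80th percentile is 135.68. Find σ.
σ = 22.1953

For X ~ Normal(μ, σ), the p-th percentile satisfies x = μ + z_p × σ,
where z_p = Φ⁻¹(p) is the standard normal quantile.

Step 1: z_{0.8} = Φ⁻¹(0.8) = 0.8416

Step 2: Solve for σ:
135.68 = 117 + 0.8416 × σ
σ = (135.68 - 117) / 0.8416
σ = 18.68 / 0.8416
σ = 22.1953

Verification: μ + z × σ = 117 + 0.8416 × 22.1953 = 135.68 ✓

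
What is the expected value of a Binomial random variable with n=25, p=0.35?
8.7500

We have X ~ Binomial(n=25, p=0.35).

For a Binomial distribution with n=25, p=0.35:
E[X] = 8.7500

This is the expected (average) value of X.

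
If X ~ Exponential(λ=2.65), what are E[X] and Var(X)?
E[X] = 0.3774, Var(X) = 0.1424

We have X ~ Exponential(λ=2.65).

For an Exponential distribution with λ=2.65:

Expected value:
E[X] = 0.3774

Variance:
Var(X) = 0.1424

Standard deviation:
σ = √Var(X) = 0.3774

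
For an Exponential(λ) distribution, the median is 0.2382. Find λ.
λ = 2.9099

For X ~ Exponential(λ), the CDF is F(x) = 1 - e^(-λx).
The median m satisfies F(m) = 0.5:
1 - e^(-λm) = 0.5
e^(-λm) = 0.5
λm = ln(2)
m = ln(2) / λ

Given m = 0.2382:
λ = ln(2) / 0.2382 = 0.693147 / 0.2382 = 2.9099

Verification: ln(2) / 2.9099 = 0.2382 ✓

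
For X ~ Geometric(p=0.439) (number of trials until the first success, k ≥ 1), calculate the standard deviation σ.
1.7061

We have X ~ Geometric(p=0.439) (number of trials until the first success, k ≥ 1).

For a Geometric distribution with p=0.439 (number of trials until the first success, k ≥ 1):
σ = √Var(X) = 1.7061

The standard deviation is the square root of the variance.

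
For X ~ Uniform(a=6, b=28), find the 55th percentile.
18.1000

We have X ~ Uniform(a=6, b=28).

We want to find x such that P(X ≤ x) = 0.55.

This is the 55th percentile, which means 55% of values fall below this point.

Using the inverse CDF (quantile function):
x = F⁻¹(0.55) = 18.1000

Verification: P(X ≤ 18.1000) = 0.55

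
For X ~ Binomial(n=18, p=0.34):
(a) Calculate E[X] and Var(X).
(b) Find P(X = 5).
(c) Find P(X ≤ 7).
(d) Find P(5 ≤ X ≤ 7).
(a) E[X] = 6.1200, Var(X) = 4.0392
(b) P(X = 5) = 0.175528
(c) P(X ≤ 7) = 0.757872
(d) P(5 ≤ X ≤ 7) = 0.544462

We have X ~ Binomial(n=18, p=0.34).

(a) Moments:
E[X] = 6.1200
Var(X) = 4.0392
σ = √Var(X) = 2.0098

(b) Point probability using PMF:
P(X = 5) = 0.175528

(c) Cumulative probability using CDF:
P(X ≤ 7) = F(7) = 0.757872

(d) Range probability:
P(5 ≤ X ≤ 7) = P(X ≤ 7) - P(X ≤ 4)
                   = F(7) - F(4)
                   = 0.757872 - 0.213409
                   = 0.544462

This means approximately 54.4% of outcomes fall in the interval [5, 7].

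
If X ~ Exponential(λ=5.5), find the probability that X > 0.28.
0.214381

We have X ~ Exponential(λ=5.5).

P(X > 0.28) = 1 - P(X ≤ 0.28)
                = 1 - F(0.28)
                = 1 - 0.785619
                = 0.214381

So there's approximately a 21.4% chance that X exceeds 0.28.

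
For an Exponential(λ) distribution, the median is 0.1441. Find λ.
λ = 4.8102

For X ~ Exponential(λ), the CDF is F(x) = 1 - e^(-λx).
The median m satisfies F(m) = 0.5:
1 - e^(-λm) = 0.5
e^(-λm) = 0.5
λm = ln(2)
m = ln(2) / λ

Given m = 0.1441:
λ = ln(2) / 0.1441 = 0.693147 / 0.1441 = 4.8102

Verification: ln(2) / 4.8102 = 0.1441 ✓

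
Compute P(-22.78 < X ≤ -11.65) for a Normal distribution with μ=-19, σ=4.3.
0.766621

We have X ~ Normal(μ=-19, σ=4.3).

To find P(-22.78 < X ≤ -11.65), we use:
P(-22.78 < X ≤ -11.65) = P(X ≤ -11.65) - P(X ≤ -22.78)
                 = F(-11.65) - F(-22.78)
                 = 0.956303 - 0.189682
                 = 0.766621

So there's approximately a 76.7% chance that X falls in this range.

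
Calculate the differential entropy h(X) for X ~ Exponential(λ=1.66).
0.4932 nats

We have X ~ Exponential(λ=1.66).

The differential entropy measures the uncertainty or information content of the distribution.

For an Exponential distribution with λ=1.66:
h(X) = 0.4932 nats

(In bits, this would be 0.7115 bits.)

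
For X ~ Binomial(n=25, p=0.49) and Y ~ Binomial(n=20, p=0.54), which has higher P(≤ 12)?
Y has higher probability (P(Y ≤ 12) = 0.7759 > P(X ≤ 12) = 0.5402)

Compute P(≤ 12) for each distribution:

X ~ Binomial(n=25, p=0.49):
P(X ≤ 12) = 0.5402

Y ~ Binomial(n=20, p=0.54):
P(Y ≤ 12) = 0.7759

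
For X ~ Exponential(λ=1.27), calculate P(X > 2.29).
0.054568

We have X ~ Exponential(λ=1.27).

P(X > 2.29) = 1 - P(X ≤ 2.29)
                = 1 - F(2.29)
                = 1 - 0.945432
                = 0.054568

So there's approximately a 5.5% chance that X exceeds 2.29.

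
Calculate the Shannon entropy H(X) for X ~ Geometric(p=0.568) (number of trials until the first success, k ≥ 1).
1.2040 nats

We have X ~ Geometric(p=0.568) (number of trials until the first success, k ≥ 1).

The Shannon entropy measures the uncertainty or information content of the distribution.

For a Geometric distribution with p=0.568 (number of trials until the first success, k ≥ 1):
H(X) = 1.2040 nats

(In bits, this would be 1.7370 bits.)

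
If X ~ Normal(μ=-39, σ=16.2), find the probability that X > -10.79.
0.040810

We have X ~ Normal(μ=-39, σ=16.2).

P(X > -10.79) = 1 - P(X ≤ -10.79)
                = 1 - F(-10.79)
                = 1 - 0.959190
                = 0.040810

So there's approximately a 4.1% chance that X exceeds -10.79.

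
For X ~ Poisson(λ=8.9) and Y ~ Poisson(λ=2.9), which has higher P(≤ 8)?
Y has higher probability (P(Y ≤ 8) = 0.9969 > P(X ≤ 8) = 0.4689)

Compute P(≤ 8) for each distribution:

X ~ Poisson(λ=8.9):
P(X ≤ 8) = 0.4689

Y ~ Poisson(λ=2.9):
P(Y ≤ 8) = 0.9969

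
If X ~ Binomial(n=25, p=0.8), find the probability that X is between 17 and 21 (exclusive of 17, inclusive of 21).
0.656884

We have X ~ Binomial(n=25, p=0.8).

To find P(17 < X ≤ 21), we use:
P(17 < X ≤ 21) = P(X ≤ 21) - P(X ≤ 17)
                 = F(21) - F(17)
                 = 0.766007 - 0.109123
                 = 0.656884

So there's approximately a 65.7% chance that X falls in this range.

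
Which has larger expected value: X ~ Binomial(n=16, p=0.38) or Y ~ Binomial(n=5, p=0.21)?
X has larger mean (6.0800 > 1.0500)

Compute the expected value for each distribution:

X ~ Binomial(n=16, p=0.38):
E[X] = 6.0800

Y ~ Binomial(n=5, p=0.21):
E[Y] = 1.0500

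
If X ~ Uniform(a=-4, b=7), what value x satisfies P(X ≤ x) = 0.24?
-1.3600

We have X ~ Uniform(a=-4, b=7).

We want to find x such that P(X ≤ x) = 0.24.

This is the 24th percentile, which means 24% of values fall below this point.

Using the inverse CDF (quantile function):
x = F⁻¹(0.24) = -1.3600

Verification: P(X ≤ -1.3600) = 0.24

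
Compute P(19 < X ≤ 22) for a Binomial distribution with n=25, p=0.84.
0.586794

We have X ~ Binomial(n=25, p=0.84).

To find P(19 < X ≤ 22), we use:
P(19 < X ≤ 22) = P(X ≤ 22) - P(X ≤ 19)
                 = F(22) - F(19)
                 = 0.787040 - 0.200246
                 = 0.586794

So there's approximately a 58.7% chance that X falls in this range.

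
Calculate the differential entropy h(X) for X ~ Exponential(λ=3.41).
-0.2267 nats

We have X ~ Exponential(λ=3.41).

The differential entropy measures the uncertainty or information content of the distribution.

For an Exponential distribution with λ=3.41:
h(X) = -0.2267 nats

(In bits, this would be -0.3271 bits.)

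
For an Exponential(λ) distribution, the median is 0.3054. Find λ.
λ = 2.2696

For X ~ Exponential(λ), the CDF is F(x) = 1 - e^(-λx).
The median m satisfies F(m) = 0.5:
1 - e^(-λm) = 0.5
e^(-λm) = 0.5
λm = ln(2)
m = ln(2) / λ

Given m = 0.3054:
λ = ln(2) / 0.3054 = 0.693147 / 0.3054 = 2.2696

Verification: ln(2) / 2.2696 = 0.3054 ✓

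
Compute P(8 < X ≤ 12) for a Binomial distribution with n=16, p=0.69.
0.692262

We have X ~ Binomial(n=16, p=0.69).

To find P(8 < X ≤ 12), we use:
P(8 < X ≤ 12) = P(X ≤ 12) - P(X ≤ 8)
                 = F(12) - F(8)
                 = 0.780377 - 0.088115
                 = 0.692262

So there's approximately a 69.2% chance that X falls in this range.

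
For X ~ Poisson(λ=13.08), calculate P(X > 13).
0.435750

We have X ~ Poisson(λ=13.08).

P(X > 13) = 1 - P(X ≤ 13)
                = 1 - F(13)
                = 1 - 0.564250
                = 0.435750

So there's approximately a 43.6% chance that X exceeds 13.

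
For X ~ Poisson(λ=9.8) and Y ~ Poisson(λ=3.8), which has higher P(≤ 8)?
Y has higher probability (P(Y ≤ 8) = 0.9840 > P(X ≤ 8) = 0.3558)

Compute P(≤ 8) for each distribution:

X ~ Poisson(λ=9.8):
P(X ≤ 8) = 0.3558

Y ~ Poisson(λ=3.8):
P(Y ≤ 8) = 0.9840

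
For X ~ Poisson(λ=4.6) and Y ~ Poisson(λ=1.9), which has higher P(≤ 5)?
Y has higher probability (P(Y ≤ 5) = 0.9868 > P(X ≤ 5) = 0.6858)

Compute P(≤ 5) for each distribution:

X ~ Poisson(λ=4.6):
P(X ≤ 5) = 0.6858

Y ~ Poisson(λ=1.9):
P(Y ≤ 5) = 0.9868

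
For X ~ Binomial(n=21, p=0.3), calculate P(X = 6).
0.187806

We have X ~ Binomial(n=21, p=0.3).

For a Binomial distribution, the PMF gives us the probability of each outcome.

Using the PMF formula:
P(X = 6) = 0.187806

Rounded to 4 decimal places: 0.1878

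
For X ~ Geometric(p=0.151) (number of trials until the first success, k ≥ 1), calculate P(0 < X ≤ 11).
0.834810

We have X ~ Geometric(p=0.151) (number of trials until the first success, k ≥ 1).

To find P(0 < X ≤ 11), we use:
P(0 < X ≤ 11) = P(X ≤ 11) - P(X ≤ 0)
                 = F(11) - F(0)
                 = 0.834810 - 0.000000
                 = 0.834810

So there's approximately a 83.5% chance that X falls in this range.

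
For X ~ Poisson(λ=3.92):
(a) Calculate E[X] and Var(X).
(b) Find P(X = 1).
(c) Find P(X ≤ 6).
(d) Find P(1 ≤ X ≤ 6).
(a) E[X] = 3.9200, Var(X) = 3.9200
(b) P(X = 1) = 0.077777
(c) P(X ≤ 6) = 0.897494
(d) P(1 ≤ X ≤ 6) = 0.877653

We have X ~ Poisson(λ=3.92).

(a) Moments:
E[X] = 3.9200
Var(X) = 3.9200
σ = √Var(X) = 1.9799

(b) Point probability using PMF:
P(X = 1) = 0.077777

(c) Cumulative probability using CDF:
P(X ≤ 6) = F(6) = 0.897494

(d) Range probability:
P(1 ≤ X ≤ 6) = P(X ≤ 6) - P(X ≤ 0)
                   = F(6) - F(0)
                   = 0.897494 - 0.019841
                   = 0.877653

This means approximately 87.8% of outcomes fall in the interval [1, 6].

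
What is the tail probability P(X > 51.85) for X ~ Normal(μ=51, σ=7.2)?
0.453012

We have X ~ Normal(μ=51, σ=7.2).

P(X > 51.85) = 1 - P(X ≤ 51.85)
                = 1 - F(51.85)
                = 1 - 0.546988
                = 0.453012

So there's approximately a 45.3% chance that X exceeds 51.85.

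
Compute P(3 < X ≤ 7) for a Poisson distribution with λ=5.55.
0.607174

We have X ~ Poisson(λ=5.55).

To find P(3 < X ≤ 7), we use:
P(3 < X ≤ 7) = P(X ≤ 7) - P(X ≤ 3)
                 = F(7) - F(3)
                 = 0.803271 - 0.196097
                 = 0.607174

So there's approximately a 60.7% chance that X falls in this range.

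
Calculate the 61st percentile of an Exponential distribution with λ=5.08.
0.1854

We have X ~ Exponential(λ=5.08).

We want to find x such that P(X ≤ x) = 0.61.

This is the 61st percentile, which means 61% of values fall below this point.

Using the inverse CDF (quantile function):
x = F⁻¹(0.61) = 0.1854

Verification: P(X ≤ 0.1854) = 0.61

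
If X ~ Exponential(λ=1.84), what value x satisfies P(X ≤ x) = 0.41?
0.2868

We have X ~ Exponential(λ=1.84).

We want to find x such that P(X ≤ x) = 0.41.

This is the 41st percentile, which means 41% of values fall below this point.

Using the inverse CDF (quantile function):
x = F⁻¹(0.41) = 0.2868

Verification: P(X ≤ 0.2868) = 0.41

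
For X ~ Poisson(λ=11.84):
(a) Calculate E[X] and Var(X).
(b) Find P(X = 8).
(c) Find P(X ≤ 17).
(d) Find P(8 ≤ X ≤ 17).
(a) E[X] = 11.8400, Var(X) = 11.8400
(b) P(X = 8) = 0.069063
(c) P(X ≤ 17) = 0.942963
(d) P(8 ≤ X ≤ 17) = 0.846232

We have X ~ Poisson(λ=11.84).

(a) Moments:
E[X] = 11.8400
Var(X) = 11.8400
σ = √Var(X) = 3.4409

(b) Point probability using PMF:
P(X = 8) = 0.069063

(c) Cumulative probability using CDF:
P(X ≤ 17) = F(17) = 0.942963

(d) Range probability:
P(8 ≤ X ≤ 17) = P(X ≤ 17) - P(X ≤ 7)
                   = F(17) - F(7)
                   = 0.942963 - 0.096730
                   = 0.846232

This means approximately 84.6% of outcomes fall in the interval [8, 17].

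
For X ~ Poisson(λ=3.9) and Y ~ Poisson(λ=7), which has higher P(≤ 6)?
X has higher probability (P(X ≤ 6) = 0.8995 > P(Y ≤ 6) = 0.4497)

Compute P(≤ 6) for each distribution:

X ~ Poisson(λ=3.9):
P(X ≤ 6) = 0.8995

Y ~ Poisson(λ=7):
P(Y ≤ 6) = 0.4497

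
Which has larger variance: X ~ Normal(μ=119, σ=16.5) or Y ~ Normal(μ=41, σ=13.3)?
X has larger variance (272.2500 > 176.8900)

Compute the variance for each distribution:

X ~ Normal(μ=119, σ=16.5):
Var(X) = 272.2500

Y ~ Normal(μ=41, σ=13.3):
Var(Y) = 176.8900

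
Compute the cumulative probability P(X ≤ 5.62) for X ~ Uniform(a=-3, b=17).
0.431000

We have X ~ Uniform(a=-3, b=17).

The CDF gives us P(X ≤ k).

Using the CDF:
P(X ≤ 5.62) = 0.431000

This means there's approximately a 43.1% chance that X is at most 5.62.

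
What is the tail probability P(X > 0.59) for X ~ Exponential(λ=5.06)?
0.050519

We have X ~ Exponential(λ=5.06).

P(X > 0.59) = 1 - P(X ≤ 0.59)
                = 1 - F(0.59)
                = 1 - 0.949481
                = 0.050519

So there's approximately a 5.1% chance that X exceeds 0.59.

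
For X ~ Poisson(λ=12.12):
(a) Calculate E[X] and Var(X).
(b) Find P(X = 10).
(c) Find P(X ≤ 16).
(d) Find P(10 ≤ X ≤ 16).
(a) E[X] = 12.1200, Var(X) = 12.1200
(b) P(X = 10) = 0.102710
(c) P(X ≤ 16) = 0.892064
(d) P(10 ≤ X ≤ 16) = 0.659998

We have X ~ Poisson(λ=12.12).

(a) Moments:
E[X] = 12.1200
Var(X) = 12.1200
σ = √Var(X) = 3.4814

(b) Point probability using PMF:
P(X = 10) = 0.102710

(c) Cumulative probability using CDF:
P(X ≤ 16) = F(16) = 0.892064

(d) Range probability:
P(10 ≤ X ≤ 16) = P(X ≤ 16) - P(X ≤ 9)
                   = F(16) - F(9)
                   = 0.892064 - 0.232066
                   = 0.659998

This means approximately 66.0% of outcomes fall in the interval [10, 16].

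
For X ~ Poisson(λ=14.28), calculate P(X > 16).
0.268783

We have X ~ Poisson(λ=14.28).

P(X > 16) = 1 - P(X ≤ 16)
                = 1 - F(16)
                = 1 - 0.731217
                = 0.268783

So there's approximately a 26.9% chance that X exceeds 16.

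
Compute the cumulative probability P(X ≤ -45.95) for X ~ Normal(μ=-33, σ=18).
0.235934

We have X ~ Normal(μ=-33, σ=18).

The CDF gives us P(X ≤ k).

Using the CDF:
P(X ≤ -45.95) = 0.235934

This means there's approximately a 23.6% chance that X is at most -45.95.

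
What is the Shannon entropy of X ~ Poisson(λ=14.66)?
2.7556 nats

We have X ~ Poisson(λ=14.66).

The Shannon entropy measures the uncertainty or information content of the distribution.

For a Poisson distribution with λ=14.66:
H(X) = 2.7556 nats

(In bits, this would be 3.9755 bits.)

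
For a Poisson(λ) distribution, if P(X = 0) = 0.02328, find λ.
λ = 3.7602

For a Poisson(λ) distribution, the PMF at 0 is:
P(X = 0) = λ^0 e^(-λ) / 0! = e^(-λ)

Given P(X = 0) = 0.02328:
e^(-λ) = 0.02328
-λ = ln(0.02328)
λ = -ln(0.02328) = 3.7602

Verification: e^(-3.7602) = 0.02328 ✓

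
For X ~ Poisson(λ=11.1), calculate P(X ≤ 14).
0.846670

We have X ~ Poisson(λ=11.1).

The CDF gives us P(X ≤ k).

Using the CDF:
P(X ≤ 14) = 0.846670

This means there's approximately a 84.7% chance that X is at most 14.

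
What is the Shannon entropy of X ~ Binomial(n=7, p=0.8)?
1.4272 nats

We have X ~ Binomial(n=7, p=0.8).

The Shannon entropy measures the uncertainty or information content of the distribution.

For a Binomial distribution with n=7, p=0.8:
H(X) = 1.4272 nats

(In bits, this would be 2.0590 bits.)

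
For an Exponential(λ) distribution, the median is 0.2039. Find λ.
λ = 3.3994

For X ~ Exponential(λ), the CDF is F(x) = 1 - e^(-λx).
The median m satisfies F(m) = 0.5:
1 - e^(-λm) = 0.5
e^(-λm) = 0.5
λm = ln(2)
m = ln(2) / λ

Given m = 0.2039:
λ = ln(2) / 0.2039 = 0.693147 / 0.2039 = 3.3994

Verification: ln(2) / 3.3994 = 0.2039 ✓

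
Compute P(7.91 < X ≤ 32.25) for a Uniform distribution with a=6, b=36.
0.811333

We have X ~ Uniform(a=6, b=36).

To find P(7.91 < X ≤ 32.25), we use:
P(7.91 < X ≤ 32.25) = P(X ≤ 32.25) - P(X ≤ 7.91)
                 = F(32.25) - F(7.91)
                 = 0.875000 - 0.063667
                 = 0.811333

So there's approximately a 81.1% chance that X falls in this range.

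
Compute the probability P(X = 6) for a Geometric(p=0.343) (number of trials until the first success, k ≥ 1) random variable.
0.041988

We have X ~ Geometric(p=0.343) (number of trials until the first success, k ≥ 1).

For a Geometric distribution, the PMF gives us the probability of each outcome.

Using the PMF formula:
P(X = 6) = 0.041988

Rounded to 4 decimal places: 0.0420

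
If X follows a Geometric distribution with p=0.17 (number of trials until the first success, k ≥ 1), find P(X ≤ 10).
0.844840

We have X ~ Geometric(p=0.17) (number of trials until the first success, k ≥ 1).

The CDF gives us P(X ≤ k).

Using the CDF:
P(X ≤ 10) = 0.844840

This means there's approximately a 84.5% chance that X is at most 10.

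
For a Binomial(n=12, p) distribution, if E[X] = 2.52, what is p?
p = 0.21

For a Binomial(n, p) distribution:
E[X] = n × p

Given n = 12 and E[X] = 2.52:
2.52 = 12 × p
p = 2.52 / 12 = 0.21

Verification: Binomial(12, 0.21) has E[X] = 2.52 ✓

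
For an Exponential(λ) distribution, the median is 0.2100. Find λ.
λ = 3.3007

For X ~ Exponential(λ), the CDF is F(x) = 1 - e^(-λx).
The median m satisfies F(m) = 0.5:
1 - e^(-λm) = 0.5
e^(-λm) = 0.5
λm = ln(2)
m = ln(2) / λ

Given m = 0.2100:
λ = ln(2) / 0.2100 = 0.693147 / 0.2100 = 3.3007

Verification: ln(2) / 3.3007 = 0.2100 ✓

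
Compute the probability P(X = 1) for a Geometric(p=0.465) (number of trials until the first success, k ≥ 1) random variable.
0.465000

We have X ~ Geometric(p=0.465) (number of trials until the first success, k ≥ 1).

For a Geometric distribution, the PMF gives us the probability of each outcome.

Using the PMF formula:
P(X = 1) = 0.465000

Rounded to 4 decimal places: 0.4650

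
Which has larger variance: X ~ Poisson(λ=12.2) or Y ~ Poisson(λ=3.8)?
X has larger variance (12.2000 > 3.8000)

Compute the variance for each distribution:

X ~ Poisson(λ=12.2):
Var(X) = 12.2000

Y ~ Poisson(λ=3.8):
Var(Y) = 3.8000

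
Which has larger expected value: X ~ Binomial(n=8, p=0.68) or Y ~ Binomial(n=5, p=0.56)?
X has larger mean (5.4400 > 2.8000)

Compute the expected value for each distribution:

X ~ Binomial(n=8, p=0.68):
E[X] = 5.4400

Y ~ Binomial(n=5, p=0.56):
E[Y] = 2.8000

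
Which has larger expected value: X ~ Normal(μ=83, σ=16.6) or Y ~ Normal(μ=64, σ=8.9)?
X has larger mean (83.0000 > 64.0000)

Compute the expected value for each distribution:

X ~ Normal(μ=83, σ=16.6):
E[X] = 83.0000

Y ~ Normal(μ=64, σ=8.9):
E[Y] = 64.0000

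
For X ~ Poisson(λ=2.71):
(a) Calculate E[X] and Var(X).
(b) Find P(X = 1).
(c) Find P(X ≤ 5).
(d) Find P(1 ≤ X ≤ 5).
(a) E[X] = 2.7100, Var(X) = 2.7100
(b) P(X = 1) = 0.180315
(c) P(X ≤ 5) = 0.942461
(d) P(1 ≤ X ≤ 5) = 0.875924

We have X ~ Poisson(λ=2.71).

(a) Moments:
E[X] = 2.7100
Var(X) = 2.7100
σ = √Var(X) = 1.6462

(b) Point probability using PMF:
P(X = 1) = 0.180315

(c) Cumulative probability using CDF:
P(X ≤ 5) = F(5) = 0.942461

(d) Range probability:
P(1 ≤ X ≤ 5) = P(X ≤ 5) - P(X ≤ 0)
                   = F(5) - F(0)
                   = 0.942461 - 0.066537
                   = 0.875924

This means approximately 87.6% of outcomes fall in the interval [1, 5].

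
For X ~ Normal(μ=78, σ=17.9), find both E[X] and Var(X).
E[X] = 78.0000, Var(X) = 320.4100

We have X ~ Normal(μ=78, σ=17.9).

For a Normal distribution with μ=78, σ=17.9:

Expected value:
E[X] = 78.0000

Variance:
Var(X) = 320.4100

Standard deviation:
σ = √Var(X) = 17.9000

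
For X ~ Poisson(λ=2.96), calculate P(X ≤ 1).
0.205203

We have X ~ Poisson(λ=2.96).

The CDF gives us P(X ≤ k).

Using the CDF:
P(X ≤ 1) = 0.205203

This means there's approximately a 20.5% chance that X is at most 1.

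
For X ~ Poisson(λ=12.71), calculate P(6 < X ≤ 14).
0.673734

We have X ~ Poisson(λ=12.71).

To find P(6 < X ≤ 14), we use:
P(6 < X ≤ 14) = P(X ≤ 14) - P(X ≤ 6)
                 = F(14) - F(6)
                 = 0.704375 - 0.030640
                 = 0.673734

So there's approximately a 67.4% chance that X falls in this range.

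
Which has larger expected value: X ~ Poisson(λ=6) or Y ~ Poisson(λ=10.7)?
Y has larger mean (10.7000 > 6.0000)

Compute the expected value for each distribution:

X ~ Poisson(λ=6):
E[X] = 6.0000

Y ~ Poisson(λ=10.7):
E[Y] = 10.7000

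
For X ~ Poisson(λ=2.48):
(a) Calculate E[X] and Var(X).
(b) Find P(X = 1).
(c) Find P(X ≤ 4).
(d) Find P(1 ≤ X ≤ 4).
(a) E[X] = 2.4800, Var(X) = 2.4800
(b) P(X = 1) = 0.207683
(c) P(X ≤ 4) = 0.893834
(d) P(1 ≤ X ≤ 4) = 0.810091

We have X ~ Poisson(λ=2.48).

(a) Moments:
E[X] = 2.4800
Var(X) = 2.4800
σ = √Var(X) = 1.5748

(b) Point probability using PMF:
P(X = 1) = 0.207683

(c) Cumulative probability using CDF:
P(X ≤ 4) = F(4) = 0.893834

(d) Range probability:
P(1 ≤ X ≤ 4) = P(X ≤ 4) - P(X ≤ 0)
                   = F(4) - F(0)
                   = 0.893834 - 0.083743
                   = 0.810091

This means approximately 81.0% of outcomes fall in the interval [1, 4].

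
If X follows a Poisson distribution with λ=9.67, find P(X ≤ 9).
0.499835

We have X ~ Poisson(λ=9.67).

The CDF gives us P(X ≤ k).

Using the CDF:
P(X ≤ 9) = 0.499835

This means there's approximately a 50.0% chance that X is at most 9.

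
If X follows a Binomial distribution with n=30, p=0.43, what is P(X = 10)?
0.085105

We have X ~ Binomial(n=30, p=0.43).

For a Binomial distribution, the PMF gives us the probability of each outcome.

Using the PMF formula:
P(X = 10) = 0.085105

Rounded to 4 decimal places: 0.0851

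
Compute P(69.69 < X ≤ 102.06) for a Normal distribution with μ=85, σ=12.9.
0.789347

We have X ~ Normal(μ=85, σ=12.9).

To find P(69.69 < X ≤ 102.06), we use:
P(69.69 < X ≤ 102.06) = P(X ≤ 102.06) - P(X ≤ 69.69)
                 = F(102.06) - F(69.69)
                 = 0.906996 - 0.117649
                 = 0.789347

So there's approximately a 78.9% chance that X falls in this range.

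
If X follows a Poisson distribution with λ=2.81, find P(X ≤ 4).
0.846115

We have X ~ Poisson(λ=2.81).

The CDF gives us P(X ≤ k).

Using the CDF:
P(X ≤ 4) = 0.846115

This means there's approximately a 84.6% chance that X is at most 4.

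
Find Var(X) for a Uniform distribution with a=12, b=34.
40.3333

We have X ~ Uniform(a=12, b=34).

For a Uniform distribution with a=12, b=34:
Var(X) = 40.3333

The variance measures the spread of the distribution around the mean.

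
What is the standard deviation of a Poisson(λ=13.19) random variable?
3.6318

We have X ~ Poisson(λ=13.19).

For a Poisson distribution with λ=13.19:
σ = √Var(X) = 3.6318

The standard deviation is the square root of the variance.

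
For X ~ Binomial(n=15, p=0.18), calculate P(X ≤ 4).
0.883306

We have X ~ Binomial(n=15, p=0.18).

The CDF gives us P(X ≤ k).

Using the CDF:
P(X ≤ 4) = 0.883306

This means there's approximately a 88.3% chance that X is at most 4.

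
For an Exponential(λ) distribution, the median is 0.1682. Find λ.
λ = 4.1210

For X ~ Exponential(λ), the CDF is F(x) = 1 - e^(-λx).
The median m satisfies F(m) = 0.5:
1 - e^(-λm) = 0.5
e^(-λm) = 0.5
λm = ln(2)
m = ln(2) / λ

Given m = 0.1682:
λ = ln(2) / 0.1682 = 0.693147 / 0.1682 = 4.1210

Verification: ln(2) / 4.1210 = 0.1682 ✓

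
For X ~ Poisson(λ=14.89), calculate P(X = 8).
0.020464

We have X ~ Poisson(λ=14.89).

For a Poisson distribution, the PMF gives us the probability of each outcome.

Using the PMF formula:
P(X = 8) = 0.020464

Rounded to 4 decimal places: 0.0205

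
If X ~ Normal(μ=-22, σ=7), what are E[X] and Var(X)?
E[X] = -22.0000, Var(X) = 49.0000

We have X ~ Normal(μ=-22, σ=7).

For a Normal distribution with μ=-22, σ=7:

Expected value:
E[X] = -22.0000

Variance:
Var(X) = 49.0000

Standard deviation:
σ = √Var(X) = 7.0000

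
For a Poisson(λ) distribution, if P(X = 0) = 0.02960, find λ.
λ = 3.5200

For a Poisson(λ) distribution, the PMF at 0 is:
P(X = 0) = λ^0 e^(-λ) / 0! = e^(-λ)

Given P(X = 0) = 0.02960:
e^(-λ) = 0.02960
-λ = ln(0.02960)
λ = -ln(0.02960) = 3.5200

Verification: e^(-3.5200) = 0.02960 ✓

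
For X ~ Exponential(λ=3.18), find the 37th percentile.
0.1453

We have X ~ Exponential(λ=3.18).

We want to find x such that P(X ≤ x) = 0.37.

This is the 37th percentile, which means 37% of values fall below this point.

Using the inverse CDF (quantile function):
x = F⁻¹(0.37) = 0.1453

Verification: P(X ≤ 0.1453) = 0.37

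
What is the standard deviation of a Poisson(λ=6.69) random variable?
2.5865

We have X ~ Poisson(λ=6.69).

For a Poisson distribution with λ=6.69:
σ = √Var(X) = 2.5865

The standard deviation is the square root of the variance.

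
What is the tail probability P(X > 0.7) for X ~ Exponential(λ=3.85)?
0.067542

We have X ~ Exponential(λ=3.85).

P(X > 0.7) = 1 - P(X ≤ 0.7)
                = 1 - F(0.7)
                = 1 - 0.932458
                = 0.067542

So there's approximately a 6.8% chance that X exceeds 0.7.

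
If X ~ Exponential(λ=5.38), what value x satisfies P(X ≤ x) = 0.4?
0.0949

We have X ~ Exponential(λ=5.38).

We want to find x such that P(X ≤ x) = 0.4.

This is the 40th percentile, which means 40% of values fall below this point.

Using the inverse CDF (quantile function):
x = F⁻¹(0.4) = 0.0949

Verification: P(X ≤ 0.0949) = 0.4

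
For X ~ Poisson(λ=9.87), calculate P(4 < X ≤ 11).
0.679652

We have X ~ Poisson(λ=9.87).

To find P(4 < X ≤ 11), we use:
P(4 < X ≤ 11) = P(X ≤ 11) - P(X ≤ 4)
                 = F(11) - F(4)
                 = 0.711462 - 0.031810
                 = 0.679652

So there's approximately a 68.0% chance that X falls in this range.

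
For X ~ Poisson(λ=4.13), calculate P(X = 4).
0.194963

We have X ~ Poisson(λ=4.13).

For a Poisson distribution, the PMF gives us the probability of each outcome.

Using the PMF formula:
P(X = 4) = 0.194963

Rounded to 4 decimal places: 0.1950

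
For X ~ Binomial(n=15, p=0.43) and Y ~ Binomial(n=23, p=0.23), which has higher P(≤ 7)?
Y has higher probability (P(Y ≤ 7) = 0.8623 > P(X ≤ 7) = 0.7102)

Compute P(≤ 7) for each distribution:

X ~ Binomial(n=15, p=0.43):
P(X ≤ 7) = 0.7102

Y ~ Binomial(n=23, p=0.23):
P(Y ≤ 7) = 0.8623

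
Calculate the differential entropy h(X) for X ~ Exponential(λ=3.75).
-0.3218 nats

We have X ~ Exponential(λ=3.75).

The differential entropy measures the uncertainty or information content of the distribution.

For an Exponential distribution with λ=3.75:
h(X) = -0.3218 nats

(In bits, this would be -0.4642 bits.)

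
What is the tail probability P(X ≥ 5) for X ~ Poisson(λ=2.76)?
0.146148

We have X ~ Poisson(λ=2.76).

For discrete distributions, P(X ≥ 5) = 1 - P(X ≤ 4).

P(X ≤ 4) = 0.853852
P(X ≥ 5) = 1 - 0.853852 = 0.146148

So there's approximately a 14.6% chance that X is at least 5.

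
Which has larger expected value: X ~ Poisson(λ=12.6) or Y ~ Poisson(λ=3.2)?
X has larger mean (12.6000 > 3.2000)

Compute the expected value for each distribution:

X ~ Poisson(λ=12.6):
E[X] = 12.6000

Y ~ Poisson(λ=3.2):
E[Y] = 3.2000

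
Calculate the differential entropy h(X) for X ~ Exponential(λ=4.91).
-0.5913 nats

We have X ~ Exponential(λ=4.91).

The differential entropy measures the uncertainty or information content of the distribution.

For an Exponential distribution with λ=4.91:
h(X) = -0.5913 nats

(In bits, this would be -0.8530 bits.)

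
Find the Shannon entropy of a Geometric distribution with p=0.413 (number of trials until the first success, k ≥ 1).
1.6415 nats

We have X ~ Geometric(p=0.413) (number of trials until the first success, k ≥ 1).

The Shannon entropy measures the uncertainty or information content of the distribution.

For a Geometric distribution with p=0.413 (number of trials until the first success, k ≥ 1):
H(X) = 1.6415 nats

(In bits, this would be 2.3682 bits.)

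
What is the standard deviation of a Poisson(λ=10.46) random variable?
3.2342

We have X ~ Poisson(λ=10.46).

For a Poisson distribution with λ=10.46:
σ = √Var(X) = 3.2342

The standard deviation is the square root of the variance.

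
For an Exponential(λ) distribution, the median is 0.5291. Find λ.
λ = 1.3100

For X ~ Exponential(λ), the CDF is F(x) = 1 - e^(-λx).
The median m satisfies F(m) = 0.5:
1 - e^(-λm) = 0.5
e^(-λm) = 0.5
λm = ln(2)
m = ln(2) / λ

Given m = 0.5291:
λ = ln(2) / 0.5291 = 0.693147 / 0.5291 = 1.3100

Verification: ln(2) / 1.3100 = 0.5291 ✓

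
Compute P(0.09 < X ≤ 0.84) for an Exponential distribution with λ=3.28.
0.680786

We have X ~ Exponential(λ=3.28).

To find P(0.09 < X ≤ 0.84), we use:
P(0.09 < X ≤ 0.84) = P(X ≤ 0.84) - P(X ≤ 0.09)
                 = F(0.84) - F(0.09)
                 = 0.936404 - 0.255617
                 = 0.680786

So there's approximately a 68.1% chance that X falls in this range.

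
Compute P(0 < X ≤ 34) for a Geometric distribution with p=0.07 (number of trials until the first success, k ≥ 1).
0.915195

We have X ~ Geometric(p=0.07) (number of trials until the first success, k ≥ 1).

To find P(0 < X ≤ 34), we use:
P(0 < X ≤ 34) = P(X ≤ 34) - P(X ≤ 0)
                 = F(34) - F(0)
                 = 0.915195 - 0.000000
                 = 0.915195

So there's approximately a 91.5% chance that X falls in this range.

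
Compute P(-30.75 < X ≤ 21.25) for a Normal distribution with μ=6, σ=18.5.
0.771633

We have X ~ Normal(μ=6, σ=18.5).

To find P(-30.75 < X ≤ 21.25), we use:
P(-30.75 < X ≤ 21.25) = P(X ≤ 21.25) - P(X ≤ -30.75)
                 = F(21.25) - F(-30.75)
                 = 0.795122 - 0.023490
                 = 0.771633

So there's approximately a 77.2% chance that X falls in this range.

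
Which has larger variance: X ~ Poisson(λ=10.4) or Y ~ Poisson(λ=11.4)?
Y has larger variance (11.4000 > 10.4000)

Compute the variance for each distribution:

X ~ Poisson(λ=10.4):
Var(X) = 10.4000

Y ~ Poisson(λ=11.4):
Var(Y) = 11.4000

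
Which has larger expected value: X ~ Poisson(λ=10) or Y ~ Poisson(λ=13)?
Y has larger mean (13.0000 > 10.0000)

Compute the expected value for each distribution:

X ~ Poisson(λ=10):
E[X] = 10.0000

Y ~ Poisson(λ=13):
E[Y] = 13.0000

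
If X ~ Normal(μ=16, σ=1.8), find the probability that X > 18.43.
0.088508

We have X ~ Normal(μ=16, σ=1.8).

P(X > 18.43) = 1 - P(X ≤ 18.43)
                = 1 - F(18.43)
                = 1 - 0.911492
                = 0.088508

So there's approximately a 8.9% chance that X exceeds 18.43.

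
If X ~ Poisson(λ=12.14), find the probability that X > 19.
0.023633

We have X ~ Poisson(λ=12.14).

P(X > 19) = 1 - P(X ≤ 19)
                = 1 - F(19)
                = 1 - 0.976367
                = 0.023633

So there's approximately a 2.4% chance that X exceeds 19.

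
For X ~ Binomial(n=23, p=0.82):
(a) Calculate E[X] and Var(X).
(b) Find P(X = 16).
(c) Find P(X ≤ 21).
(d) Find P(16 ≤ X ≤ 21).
(a) E[X] = 18.8600, Var(X) = 3.3948
(b) P(X = 16) = 0.062715
(c) P(X ≤ 21) = 0.936993
(d) P(16 ≤ X ≤ 21) = 0.895273

We have X ~ Binomial(n=23, p=0.82).

(a) Moments:
E[X] = 18.8600
Var(X) = 3.3948
σ = √Var(X) = 1.8425

(b) Point probability using PMF:
P(X = 16) = 0.062715

(c) Cumulative probability using CDF:
P(X ≤ 21) = F(21) = 0.936993

(d) Range probability:
P(16 ≤ X ≤ 21) = P(X ≤ 21) - P(X ≤ 15)
                   = F(21) - F(15)
                   = 0.936993 - 0.041720
                   = 0.895273

This means approximately 89.5% of outcomes fall in the interval [16, 21].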